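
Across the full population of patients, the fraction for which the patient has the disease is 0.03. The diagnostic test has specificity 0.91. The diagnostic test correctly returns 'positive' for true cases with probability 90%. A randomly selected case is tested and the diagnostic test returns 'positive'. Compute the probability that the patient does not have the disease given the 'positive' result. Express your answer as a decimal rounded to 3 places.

P(¬H | E) ≈ 0.764

Let H be the event that the patient has the disease. P(H) = 0.03, so P(¬H) = 0.97. With E the 'positive' result, P(E|H) = 0.9 and P(E|¬H) = 0.09.
P(E) = 0.9·0.03 + 0.09·0.97 = 0.027000 + 0.087300 = 0.11430.
By Bayes' theorem, P(H|E) = 0.027000 / 0.11430 = 0.236. Hence P(¬H|E) = 1 − 0.236 = 0.764.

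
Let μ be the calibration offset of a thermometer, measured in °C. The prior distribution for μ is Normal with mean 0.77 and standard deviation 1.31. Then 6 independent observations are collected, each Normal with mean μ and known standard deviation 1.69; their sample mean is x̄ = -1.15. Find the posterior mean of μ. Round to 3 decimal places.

Prior precision 1/τ₀² = 1/1.31² = 0.582717; data precision n/σ² = 6/1.69² = 2.10077.
Posterior precision = 0.582717 + 2.10077 = 2.68348.
Posterior mean = (0.582717·0.77 + 2.10077·-1.15) / 2.68348 = -0.733.

Posterior mean ≈ -0.733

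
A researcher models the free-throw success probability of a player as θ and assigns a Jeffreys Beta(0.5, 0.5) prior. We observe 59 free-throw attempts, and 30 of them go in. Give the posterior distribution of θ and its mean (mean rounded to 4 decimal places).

Posterior: Beta(30.5, 29.5); mean ≈ 0.5083

The binomial likelihood is conjugate to the Beta prior: with 30 successes and 29 failures, the posterior is Beta(0.5+30, 0.5+29) = Beta(30.5, 29.5).
E[θ | data] = 30.5/(30.5+29.5) = 0.5083.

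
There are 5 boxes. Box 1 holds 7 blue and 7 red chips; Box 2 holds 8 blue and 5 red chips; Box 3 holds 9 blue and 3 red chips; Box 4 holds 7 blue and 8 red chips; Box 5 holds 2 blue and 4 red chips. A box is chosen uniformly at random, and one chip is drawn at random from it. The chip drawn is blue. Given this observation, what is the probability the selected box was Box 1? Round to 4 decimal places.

Tabulate prior·likelihood by source: [1] prior 0.2, lik 0.5, product 0.1000; [2] prior 0.2, lik 0.6154, product 0.1231; [3] prior 0.2, lik 0.75, product 0.1500; [4] prior 0.2, lik 0.4667, product 0.09333; [5] prior 0.2, lik 0.3333, product 0.06667.
Normalizing constant = 0.53308; the posterior for Box 1 is its product over the sum, 0.1000/0.53308 = 0.1876.

Posterior probability ≈ 0.1876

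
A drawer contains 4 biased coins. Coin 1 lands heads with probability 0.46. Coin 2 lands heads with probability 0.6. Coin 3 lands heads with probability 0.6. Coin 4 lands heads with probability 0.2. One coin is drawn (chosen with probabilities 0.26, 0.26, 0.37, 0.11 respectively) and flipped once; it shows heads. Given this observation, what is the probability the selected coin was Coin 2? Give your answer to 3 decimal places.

P(heads|C1) = 0.46; P(heads|C2) = 0.6; P(heads|C3) = 0.6; P(heads|C4) = 0.2.
Prior × likelihood for each source: 0.26·0.46=0.1196, 0.26·0.6=0.1560, 0.37·0.6=0.2220, 0.11·0.2=0.02200. Summing gives P(heads) = 0.51960.
P(Coin 2 | heads) = 0.1560 / 0.51960 = 0.300.

Posterior probability ≈ 0.300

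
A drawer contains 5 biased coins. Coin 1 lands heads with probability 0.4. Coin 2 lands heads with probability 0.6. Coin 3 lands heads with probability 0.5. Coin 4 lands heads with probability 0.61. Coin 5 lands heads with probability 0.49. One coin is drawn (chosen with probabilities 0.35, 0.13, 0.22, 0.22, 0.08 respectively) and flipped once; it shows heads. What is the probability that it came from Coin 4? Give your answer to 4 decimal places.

Tabulate prior·likelihood by source: [1] prior 0.35, lik 0.4, product 0.1400; [2] prior 0.13, lik 0.6, product 0.07800; [3] prior 0.22, lik 0.5, product 0.1100; [4] prior 0.22, lik 0.61, product 0.1342; [5] prior 0.08, lik 0.49, product 0.03920.
Normalizing constant = 0.50140; the posterior for Coin 4 is its product over the sum, 0.1342/0.50140 = 0.2677.

Posterior probability ≈ 0.2677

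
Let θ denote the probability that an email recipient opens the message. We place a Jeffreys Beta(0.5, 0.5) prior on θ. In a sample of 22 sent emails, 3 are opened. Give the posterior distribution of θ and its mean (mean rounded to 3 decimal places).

The binomial likelihood is conjugate to the Beta prior: with 3 successes and 19 failures, the posterior is Beta(0.5+3, 0.5+19) = Beta(3.5, 19.5).
E[θ | data] = 3.5/(3.5+19.5) = 0.152.

Posterior: Beta(3.5, 19.5); mean ≈ 0.152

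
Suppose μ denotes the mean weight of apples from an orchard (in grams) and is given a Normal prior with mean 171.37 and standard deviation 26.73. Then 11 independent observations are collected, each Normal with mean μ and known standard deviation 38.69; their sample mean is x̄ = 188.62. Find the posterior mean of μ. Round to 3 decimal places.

Prior precision 1/τ₀² = 1/26.73² = 0.00139959; data precision n/σ² = 11/38.69² = 0.00734844.
Posterior precision = 0.00139959 + 0.00734844 = 0.00874804.
Posterior mean = (0.00139959·171.37 + 0.00734844·188.62) / 0.00874804 = 185.860.

Posterior mean ≈ 185.860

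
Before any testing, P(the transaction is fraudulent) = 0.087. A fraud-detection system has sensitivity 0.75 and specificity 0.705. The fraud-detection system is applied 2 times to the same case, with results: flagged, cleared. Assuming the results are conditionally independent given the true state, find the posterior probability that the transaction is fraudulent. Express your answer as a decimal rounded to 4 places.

Posterior P(H) ≈ 0.0791

Let H be the event that the transaction is fraudulent; start with P(H) = 0.087. P('flagged'|H) = 0.75, P('flagged'|¬H) = 0.295.
Update on result 1 ('flagged'): P(H) ← 0.75·0.0870 / (0.75·0.0870 + 0.295·0.9130) = 0.065250/0.33459 = 0.1950.
Update on result 2 ('cleared'): P(H) ← 0.25·0.1950 / (0.25·0.1950 + 0.705·0.8050) = 0.048754/0.61627 = 0.0791.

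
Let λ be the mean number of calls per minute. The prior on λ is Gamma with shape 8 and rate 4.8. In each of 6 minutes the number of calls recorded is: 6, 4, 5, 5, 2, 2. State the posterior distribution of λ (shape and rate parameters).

Posterior: Gamma(shape=32, rate=10.8)

Total count ∑xᵢ = 24 over n = 6 minutes.
Gamma is conjugate to the Poisson likelihood: posterior is Gamma(shape = 8+24 = 32, rate = 4.8+6 = 10.8).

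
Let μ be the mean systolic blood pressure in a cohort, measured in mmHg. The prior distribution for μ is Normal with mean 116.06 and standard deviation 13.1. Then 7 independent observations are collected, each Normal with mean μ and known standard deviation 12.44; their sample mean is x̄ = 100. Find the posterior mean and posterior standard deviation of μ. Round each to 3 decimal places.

Posterior mean ≈ 101.833; posterior SD ≈ 4.425

Prior precision 1/τ₀² = 1/13.1² = 0.00582717; data precision n/σ² = 7/12.44² = 0.0452332.
Posterior precision = 0.00582717 + 0.0452332 = 0.0510604, giving posterior SD = 1/√0.0510604 = 4.425.
Posterior mean = (0.00582717·116.06 + 0.0452332·100) / 0.0510604 = 101.833.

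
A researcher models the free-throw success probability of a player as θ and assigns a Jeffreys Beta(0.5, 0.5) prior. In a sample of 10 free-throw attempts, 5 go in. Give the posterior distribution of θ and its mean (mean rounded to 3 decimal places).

The binomial likelihood is conjugate to the Beta prior: with 5 successes and 5 failures, the posterior is Beta(0.5+5, 0.5+5) = Beta(5.5, 5.5).
E[θ | data] = 5.5/(5.5+5.5) = 0.500.

Posterior: Beta(5.5, 5.5); mean ≈ 0.500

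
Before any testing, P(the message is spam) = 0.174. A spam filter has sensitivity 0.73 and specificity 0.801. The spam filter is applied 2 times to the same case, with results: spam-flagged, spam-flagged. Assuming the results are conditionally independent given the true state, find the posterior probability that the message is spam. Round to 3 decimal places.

Posterior P(H) ≈ 0.739

Let H be the event that the message is spam; start with P(H) = 0.174. P('spam-flagged'|H) = 0.73, P('spam-flagged'|¬H) = 0.199.
Update on result 1 ('spam-flagged'): P(H) ← 0.73·0.1740 / (0.73·0.1740 + 0.199·0.8260) = 0.12702/0.29139 = 0.4359.
Update on result 2 ('spam-flagged'): P(H) ← 0.73·0.4359 / (0.73·0.4359 + 0.199·0.5641) = 0.31821/0.43047 = 0.7392.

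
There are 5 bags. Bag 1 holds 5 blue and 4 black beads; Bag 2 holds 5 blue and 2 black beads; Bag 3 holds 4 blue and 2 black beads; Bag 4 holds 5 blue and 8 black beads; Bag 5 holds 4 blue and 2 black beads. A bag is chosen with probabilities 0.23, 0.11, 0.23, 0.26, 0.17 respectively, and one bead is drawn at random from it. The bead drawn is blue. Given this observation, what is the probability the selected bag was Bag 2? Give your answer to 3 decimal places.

P(blue|Bag 1) = 0.5556; P(blue|Bag 2) = 0.7143; P(blue|Bag 3) = 0.6667; P(blue|Bag 4) = 0.3846; P(blue|Bag 5) = 0.6667.
Prior × likelihood for each source: 0.23·0.5556=0.1278, 0.11·0.7143=0.07857, 0.23·0.6667=0.1533, 0.26·0.3846=0.1000, 0.17·0.6667=0.1133. Summing gives P(blue) = 0.57302.
P(Bag 2 | blue) = 0.07857 / 0.57302 = 0.137.

Posterior probability ≈ 0.137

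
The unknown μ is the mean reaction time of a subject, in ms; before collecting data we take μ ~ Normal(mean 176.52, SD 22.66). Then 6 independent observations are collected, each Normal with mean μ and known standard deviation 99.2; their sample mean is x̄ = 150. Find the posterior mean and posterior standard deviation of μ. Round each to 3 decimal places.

Posterior mean ≈ 170.197; posterior SD ≈ 19.775

Prior precision 1/τ₀² = 1/22.66² = 0.00194751; data precision n/σ² = 6/99.2² = 0.00060972.
Posterior precision = 0.00194751 + 0.00060972 = 0.00255723, giving posterior SD = 1/√0.00255723 = 19.775.
Posterior mean = (0.00194751·176.52 + 0.00060972·150) / 0.00255723 = 170.197.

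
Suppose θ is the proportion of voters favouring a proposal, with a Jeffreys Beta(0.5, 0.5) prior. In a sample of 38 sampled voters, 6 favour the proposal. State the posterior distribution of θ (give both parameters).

Posterior: Beta(6.5, 32.5)

Observing 6 successes and 32 failures updates Beta(0.5, 0.5) by adding the success and failure counts to the two shape parameters: α = 0.5+6 = 6.5, β = 0.5+32 = 32.5.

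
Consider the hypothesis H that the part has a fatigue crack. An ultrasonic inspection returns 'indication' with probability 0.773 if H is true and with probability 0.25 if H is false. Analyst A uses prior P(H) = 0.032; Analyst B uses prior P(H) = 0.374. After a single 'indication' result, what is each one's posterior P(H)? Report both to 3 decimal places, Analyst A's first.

Analyst A: 0.093; Analyst B: 0.649

P('+'|H) = 0.773, P('+'|¬H) = 0.25.
Analyst A: numerator 0.773·0.032 = 0.024736; evidence = 0.024736+0.25·0.968 = 0.26674; posterior = 0.093.
Analyst B: numerator 0.773·0.374 = 0.28910; evidence = 0.28910+0.25·0.626 = 0.44560; posterior = 0.649.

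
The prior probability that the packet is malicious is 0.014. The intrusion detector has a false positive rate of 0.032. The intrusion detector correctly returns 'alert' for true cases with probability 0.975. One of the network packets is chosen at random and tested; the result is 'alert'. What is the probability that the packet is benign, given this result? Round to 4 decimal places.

P(¬H | E) ≈ 0.6980

Write H for 'the packet is malicious'. Prior odds H:¬H = 0.014/0.986 = 0.014199. For the 'alert' outcome, the likelihood ratio is 0.975/0.032 = 30.469.
Posterior odds = 0.014199 × 30.469 = 0.43262, so P(H|E) = 0.43262/(1+0.43262) = 0.3020. Then P(¬H|E) = 1 − 0.3020 = 0.6980.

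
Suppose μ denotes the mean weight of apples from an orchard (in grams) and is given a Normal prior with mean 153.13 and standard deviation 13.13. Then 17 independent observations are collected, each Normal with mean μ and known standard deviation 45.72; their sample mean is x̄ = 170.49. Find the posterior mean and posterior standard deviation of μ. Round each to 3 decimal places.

Prior precision 1/τ₀² = 1/13.13² = 0.00580057; data precision n/σ² = 17/45.72² = 0.00813273.
Posterior precision = 0.00580057 + 0.00813273 = 0.0139333, giving posterior SD = 1/√0.0139333 = 8.472.
Posterior mean = (0.00580057·153.13 + 0.00813273·170.49) / 0.0139333 = 163.263.

Posterior mean ≈ 163.263; posterior SD ≈ 8.472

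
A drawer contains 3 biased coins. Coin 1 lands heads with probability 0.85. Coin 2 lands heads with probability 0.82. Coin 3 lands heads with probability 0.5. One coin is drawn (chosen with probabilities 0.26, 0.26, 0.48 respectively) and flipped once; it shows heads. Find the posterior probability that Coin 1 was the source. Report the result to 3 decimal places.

Posterior probability ≈ 0.328

P(heads|C1) = 0.85; P(heads|C2) = 0.82; P(heads|C3) = 0.5.
Prior × likelihood for each source: 0.26·0.85=0.2210, 0.26·0.82=0.2132, 0.48·0.5=0.2400. Summing gives P(heads) = 0.67420.
P(Coin 1 | heads) = 0.2210 / 0.67420 = 0.328.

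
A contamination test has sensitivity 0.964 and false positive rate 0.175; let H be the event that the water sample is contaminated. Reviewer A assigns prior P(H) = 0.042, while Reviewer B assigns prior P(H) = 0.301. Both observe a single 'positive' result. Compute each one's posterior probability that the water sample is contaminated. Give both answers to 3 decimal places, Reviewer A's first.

P('+'|H) = 0.964, P('+'|¬H) = 0.175.
Reviewer A: numerator 0.964·0.042 = 0.040488; evidence = 0.040488+0.175·0.958 = 0.20814; posterior = 0.195.
Reviewer B: numerator 0.964·0.301 = 0.29016; evidence = 0.29016+0.175·0.699 = 0.41249; posterior = 0.703.

Reviewer A: 0.195; Reviewer B: 0.703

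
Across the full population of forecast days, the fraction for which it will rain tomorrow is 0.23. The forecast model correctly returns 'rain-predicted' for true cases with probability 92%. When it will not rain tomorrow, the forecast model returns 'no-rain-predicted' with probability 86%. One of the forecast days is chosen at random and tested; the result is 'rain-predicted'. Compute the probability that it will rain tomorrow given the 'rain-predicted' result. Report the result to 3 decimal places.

P(H | E) ≈ 0.662

Let H be the event that it will rain tomorrow. P(H) = 0.23, so P(¬H) = 0.77. With E the 'rain-predicted' result, P(E|H) = 0.92 and P(E|¬H) = 0.14.
P(E) = 0.92·0.23 + 0.14·0.77 = 0.21160 + 0.10780 = 0.31940.
By Bayes' theorem, P(H|E) = 0.21160 / 0.31940 = 0.662.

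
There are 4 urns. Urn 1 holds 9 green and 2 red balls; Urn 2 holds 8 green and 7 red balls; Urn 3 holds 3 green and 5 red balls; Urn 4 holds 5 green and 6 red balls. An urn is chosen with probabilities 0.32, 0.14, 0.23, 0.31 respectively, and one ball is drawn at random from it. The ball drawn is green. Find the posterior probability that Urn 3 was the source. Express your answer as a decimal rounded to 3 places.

Posterior probability ≈ 0.153

Tabulate prior·likelihood by source: [1] prior 0.32, lik 0.8182, product 0.2618; [2] prior 0.14, lik 0.5333, product 0.07467; [3] prior 0.23, lik 0.375, product 0.08625; [4] prior 0.31, lik 0.4545, product 0.1409.
Normalizing constant = 0.56364; the posterior for Urn 3 is its product over the sum, 0.08625/0.56364 = 0.153.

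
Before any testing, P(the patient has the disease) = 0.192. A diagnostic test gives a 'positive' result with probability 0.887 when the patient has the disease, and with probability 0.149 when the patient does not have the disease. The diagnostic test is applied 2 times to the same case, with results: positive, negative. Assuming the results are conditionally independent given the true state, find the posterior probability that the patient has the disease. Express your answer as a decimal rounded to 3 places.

Let H be the event that the patient has the disease; start with P(H) = 0.192. P('positive'|H) = 0.887, P('positive'|¬H) = 0.149.
Update on result 1 ('positive'): P(H) ← 0.887·0.1920 / (0.887·0.1920 + 0.149·0.8080) = 0.17030/0.29070 = 0.5858.
Update on result 2 ('negative'): P(H) ← 0.113·0.5858 / (0.113·0.5858 + 0.851·0.4142) = 0.066201/0.41864 = 0.1581.

Posterior P(H) ≈ 0.158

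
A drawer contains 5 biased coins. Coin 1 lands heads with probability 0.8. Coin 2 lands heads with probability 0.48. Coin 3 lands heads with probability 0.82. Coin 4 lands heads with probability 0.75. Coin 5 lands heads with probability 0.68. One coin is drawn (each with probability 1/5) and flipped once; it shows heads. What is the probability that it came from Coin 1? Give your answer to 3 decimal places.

Posterior probability ≈ 0.227

P(heads|C1) = 0.8; P(heads|C2) = 0.48; P(heads|C3) = 0.82; P(heads|C4) = 0.75; P(heads|C5) = 0.68.
Prior × likelihood for each source: 0.2·0.8=0.1600, 0.2·0.48=0.09600, 0.2·0.82=0.1640, 0.2·0.75=0.1500, 0.2·0.68=0.1360. Summing gives P(heads) = 0.70600.
P(Coin 1 | heads) = 0.1600 / 0.70600 = 0.227.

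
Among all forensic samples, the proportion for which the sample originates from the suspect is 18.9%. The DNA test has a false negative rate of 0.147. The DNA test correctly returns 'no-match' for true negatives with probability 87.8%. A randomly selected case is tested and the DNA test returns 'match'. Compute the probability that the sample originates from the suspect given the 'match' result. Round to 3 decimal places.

P(H | E) ≈ 0.620

Write H for 'the sample originates from the suspect'. Prior odds H:¬H = 0.189/0.811 = 0.23305. For the 'match' outcome, the likelihood ratio is 0.853/0.122 = 6.9918.
Posterior odds = 0.23305 × 6.9918 = 1.6294, so P(H|E) = 1.6294/(1+1.6294) = 0.620.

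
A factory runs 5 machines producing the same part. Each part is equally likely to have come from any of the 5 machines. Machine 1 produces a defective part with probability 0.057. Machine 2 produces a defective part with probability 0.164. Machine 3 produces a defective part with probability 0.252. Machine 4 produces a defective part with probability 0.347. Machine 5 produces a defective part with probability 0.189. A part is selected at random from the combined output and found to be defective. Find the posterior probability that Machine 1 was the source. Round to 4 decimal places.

Posterior probability ≈ 0.0565

P(defective|M1) = 0.057; P(defective|M2) = 0.164; P(defective|M3) = 0.252; P(defective|M4) = 0.347; P(defective|M5) = 0.189.
Prior × likelihood for each source: 0.2·0.057=0.01140, 0.2·0.164=0.03280, 0.2·0.252=0.05040, 0.2·0.347=0.06940, 0.2·0.189=0.03780. Summing gives P(defective) = 0.20180.
P(Machine 1 | defective) = 0.01140 / 0.20180 = 0.0565.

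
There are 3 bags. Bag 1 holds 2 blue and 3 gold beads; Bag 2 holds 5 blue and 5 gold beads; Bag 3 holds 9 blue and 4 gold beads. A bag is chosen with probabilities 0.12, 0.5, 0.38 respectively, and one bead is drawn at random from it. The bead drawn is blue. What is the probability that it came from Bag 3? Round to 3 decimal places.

Posterior probability ≈ 0.469

Tabulate prior·likelihood by source: [1] prior 0.12, lik 0.4, product 0.04800; [2] prior 0.5, lik 0.5, product 0.2500; [3] prior 0.38, lik 0.6923, product 0.2631.
Normalizing constant = 0.56108; the posterior for Bag 3 is its product over the sum, 0.2631/0.56108 = 0.469.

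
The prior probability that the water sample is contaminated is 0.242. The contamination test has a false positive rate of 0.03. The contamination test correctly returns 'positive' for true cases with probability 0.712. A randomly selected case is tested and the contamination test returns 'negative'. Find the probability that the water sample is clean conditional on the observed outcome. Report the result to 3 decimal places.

P(¬H | E) ≈ 0.913

Write H for 'the water sample is contaminated'. Prior odds H:¬H = 0.242/0.758 = 0.31926. For the 'negative' outcome, the likelihood ratio is 0.288/0.97 = 0.29691.
Posterior odds = 0.31926 × 0.29691 = 0.094791, so P(H|E) = 0.094791/(1+0.094791) = 0.087. Then P(¬H|E) = 1 − 0.087 = 0.913.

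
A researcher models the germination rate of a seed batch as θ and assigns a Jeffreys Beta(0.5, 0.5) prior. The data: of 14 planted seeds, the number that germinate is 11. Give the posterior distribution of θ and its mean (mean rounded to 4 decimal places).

The binomial likelihood is conjugate to the Beta prior: with 11 successes and 3 failures, the posterior is Beta(0.5+11, 0.5+3) = Beta(11.5, 3.5).
E[θ | data] = 11.5/(11.5+3.5) = 0.7667.

Posterior: Beta(11.5, 3.5); mean ≈ 0.7667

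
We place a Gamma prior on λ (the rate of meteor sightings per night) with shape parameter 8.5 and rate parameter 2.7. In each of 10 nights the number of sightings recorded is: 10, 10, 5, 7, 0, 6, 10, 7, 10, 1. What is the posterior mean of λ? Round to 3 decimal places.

Posterior mean ≈ 5.866

Total count ∑xᵢ = 66 over n = 10 nights.
Gamma is conjugate to the Poisson likelihood: posterior is Gamma(shape = 8.5+66 = 74.5, rate = 2.7+10 = 12.7).
Posterior mean = shape/rate = 74.5/12.7 = 5.866.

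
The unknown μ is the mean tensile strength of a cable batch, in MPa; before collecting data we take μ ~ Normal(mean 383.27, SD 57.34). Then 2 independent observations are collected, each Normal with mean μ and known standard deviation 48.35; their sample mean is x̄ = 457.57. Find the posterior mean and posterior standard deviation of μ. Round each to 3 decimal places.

Posterior mean ≈ 438.083; posterior SD ≈ 29.365

Prior precision 1/τ₀² = 1/57.34² = 0.00030415; data precision n/σ² = 2/48.35² = 0.00085553.
Posterior precision = 0.00030415 + 0.00085553 = 0.00115968, giving posterior SD = 1/√0.00115968 = 29.365.
Posterior mean = (0.00030415·383.27 + 0.00085553·457.57) / 0.00115968 = 438.083.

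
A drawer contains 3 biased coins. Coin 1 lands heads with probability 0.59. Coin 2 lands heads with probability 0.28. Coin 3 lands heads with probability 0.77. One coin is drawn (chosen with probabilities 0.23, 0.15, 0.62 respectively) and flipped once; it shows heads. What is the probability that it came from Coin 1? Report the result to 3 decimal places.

Posterior probability ≈ 0.207

P(heads|C1) = 0.59; P(heads|C2) = 0.28; P(heads|C3) = 0.77.
Prior × likelihood for each source: 0.23·0.59=0.1357, 0.15·0.28=0.04200, 0.62·0.77=0.4774. Summing gives P(heads) = 0.65510.
P(Coin 1 | heads) = 0.1357 / 0.65510 = 0.207.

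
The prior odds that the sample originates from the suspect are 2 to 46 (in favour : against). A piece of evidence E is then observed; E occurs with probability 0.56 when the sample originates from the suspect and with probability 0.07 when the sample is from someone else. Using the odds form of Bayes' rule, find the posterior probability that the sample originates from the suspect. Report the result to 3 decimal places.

Prior odds = 2/46 = 0.043478.
Likelihood ratio for E = 0.56/0.07 = 8.0000.
Posterior odds = prior odds × LR = 0.34783.
Posterior probability = odds/(1+odds) = 0.34783/1.3478 = 0.258.

Posterior probability ≈ 0.258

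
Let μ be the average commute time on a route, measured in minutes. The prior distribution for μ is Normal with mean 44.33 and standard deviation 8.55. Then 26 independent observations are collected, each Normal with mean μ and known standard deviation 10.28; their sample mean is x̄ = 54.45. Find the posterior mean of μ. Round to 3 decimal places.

With known σ, the Normal prior is conjugate. Weight on the data is w = (n/σ²)/(n/σ² + 1/τ₀²) = 0.246029/(0.246029+0.0136794) = 0.94733.
Posterior mean = w·x̄ + (1−w)·μ₀ = 0.94733·54.45 + 0.052672·44.33 = 53.917.

Posterior mean ≈ 53.917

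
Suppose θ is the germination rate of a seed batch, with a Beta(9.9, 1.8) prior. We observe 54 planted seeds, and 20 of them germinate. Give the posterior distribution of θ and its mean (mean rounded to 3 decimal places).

Posterior: Beta(29.9, 35.8); mean ≈ 0.455

The binomial likelihood is conjugate to the Beta prior: with 20 successes and 34 failures, the posterior is Beta(9.9+20, 1.8+34) = Beta(29.9, 35.8).
E[θ | data] = 29.9/(29.9+35.8) = 0.455.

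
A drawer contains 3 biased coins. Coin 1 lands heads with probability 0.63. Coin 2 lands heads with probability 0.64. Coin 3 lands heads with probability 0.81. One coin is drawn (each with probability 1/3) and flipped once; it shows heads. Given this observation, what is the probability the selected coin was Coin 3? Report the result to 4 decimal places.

Tabulate prior·likelihood by source: [1] prior 0.333333, lik 0.63, product 0.2100; [2] prior 0.333333, lik 0.64, product 0.2133; [3] prior 0.333333, lik 0.81, product 0.2700.
Normalizing constant = 0.69333; the posterior for Coin 3 is its product over the sum, 0.2700/0.69333 = 0.3894.

Posterior probability ≈ 0.3894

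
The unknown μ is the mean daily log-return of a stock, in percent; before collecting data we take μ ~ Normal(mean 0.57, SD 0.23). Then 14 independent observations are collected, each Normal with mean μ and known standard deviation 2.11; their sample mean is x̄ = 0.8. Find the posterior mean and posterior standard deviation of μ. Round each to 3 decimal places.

Posterior mean ≈ 0.603; posterior SD ≈ 0.213

Prior precision 1/τ₀² = 1/0.23² = 18.9036; data precision n/σ² = 14/2.11² = 3.14458.
Posterior precision = 18.9036 + 3.14458 = 22.0482, giving posterior SD = 1/√22.0482 = 0.213.
Posterior mean = (18.9036·0.57 + 3.14458·0.8) / 22.0482 = 0.603.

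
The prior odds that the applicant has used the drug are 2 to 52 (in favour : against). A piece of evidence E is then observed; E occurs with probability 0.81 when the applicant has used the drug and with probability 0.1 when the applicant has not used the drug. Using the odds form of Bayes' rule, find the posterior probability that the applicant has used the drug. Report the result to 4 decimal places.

Posterior probability ≈ 0.2375

Prior odds = 2/52 = 0.038462. In log-odds, ln(0.038462) = -3.2581.
Add log likelihood ratio: ln(8.1000) = 2.0919.
Posterior log-odds = -1.1662, so posterior odds = exp(-1.1662) = 0.31154. Converting, P(H|E) = 0.31154/1.3115 = 0.2375.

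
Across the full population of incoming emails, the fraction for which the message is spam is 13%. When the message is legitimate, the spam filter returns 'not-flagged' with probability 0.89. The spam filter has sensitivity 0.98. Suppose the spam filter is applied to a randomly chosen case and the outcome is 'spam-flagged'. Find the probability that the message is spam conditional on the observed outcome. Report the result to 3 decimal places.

Write H for 'the message is spam'. Prior odds H:¬H = 0.13/0.87 = 0.14943. For the 'spam-flagged' outcome, the likelihood ratio is 0.98/0.11 = 8.9091.
Posterior odds = 0.14943 × 8.9091 = 1.3312, so P(H|E) = 1.3312/(1+1.3312) = 0.571.

P(H | E) ≈ 0.571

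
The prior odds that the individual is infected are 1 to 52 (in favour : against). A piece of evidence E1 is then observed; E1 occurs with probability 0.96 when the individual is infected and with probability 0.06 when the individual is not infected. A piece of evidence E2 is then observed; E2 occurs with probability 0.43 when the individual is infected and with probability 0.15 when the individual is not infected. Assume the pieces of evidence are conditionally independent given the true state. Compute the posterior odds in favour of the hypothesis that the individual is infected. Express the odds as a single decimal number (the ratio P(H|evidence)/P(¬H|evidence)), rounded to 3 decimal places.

Prior odds = 1/52 = 0.019231. In log-odds, ln(0.019231) = -3.9512.
Add log likelihood ratios: ln(16.000) + ln(2.8667) = 3.8257.
Posterior log-odds = -0.12551, so posterior odds = exp(-0.12551) = 0.88205.

Posterior odds ≈ 0.882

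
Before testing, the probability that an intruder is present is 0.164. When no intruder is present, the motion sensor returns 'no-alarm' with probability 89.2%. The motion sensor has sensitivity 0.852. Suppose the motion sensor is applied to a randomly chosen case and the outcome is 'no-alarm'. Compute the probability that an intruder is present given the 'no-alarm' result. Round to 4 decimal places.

Let H be the event that an intruder is present. P(H) = 0.164, so P(¬H) = 0.836. With E the 'no-alarm' result, P(E|H) = 0.148 and P(E|¬H) = 0.892.
P(E) = 0.148·0.164 + 0.892·0.836 = 0.024272 + 0.74571 = 0.76998.
By Bayes' theorem, P(H|E) = 0.024272 / 0.76998 = 0.0315.

P(H | E) ≈ 0.0315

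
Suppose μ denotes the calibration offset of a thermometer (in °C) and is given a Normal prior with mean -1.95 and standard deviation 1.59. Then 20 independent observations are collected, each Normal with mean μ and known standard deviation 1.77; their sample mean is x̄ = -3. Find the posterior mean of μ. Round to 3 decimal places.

Prior precision 1/τ₀² = 1/1.59² = 0.395554; data precision n/σ² = 20/1.77² = 6.38386.
Posterior precision = 0.395554 + 6.38386 = 6.77942.
Posterior mean = (0.395554·-1.95 + 6.38386·-3) / 6.77942 = -2.939.

Posterior mean ≈ -2.939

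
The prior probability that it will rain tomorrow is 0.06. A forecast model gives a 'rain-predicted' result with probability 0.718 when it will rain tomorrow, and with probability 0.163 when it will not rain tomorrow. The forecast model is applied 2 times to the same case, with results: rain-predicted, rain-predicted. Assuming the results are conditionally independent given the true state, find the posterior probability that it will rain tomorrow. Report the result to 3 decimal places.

With H the event that it will rain tomorrow, the joint likelihood of the observed sequence is P(data|H) = 0.718·0.718 = 0.51552 and P(data|¬H) = 0.163·0.163 = 0.026569.
Bayes: P(H|data) = 0.06·0.51552 / (0.06·0.51552 + 0.94·0.026569) = 0.030931/0.055906 = 0.5533.

Posterior P(H) ≈ 0.553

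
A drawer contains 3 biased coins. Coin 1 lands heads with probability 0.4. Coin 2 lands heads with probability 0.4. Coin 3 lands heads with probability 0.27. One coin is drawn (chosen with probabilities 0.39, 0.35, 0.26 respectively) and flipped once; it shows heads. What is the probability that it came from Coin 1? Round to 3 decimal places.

Posterior probability ≈ 0.426

P(heads|C1) = 0.4; P(heads|C2) = 0.4; P(heads|C3) = 0.27.
Prior × likelihood for each source: 0.39·0.4=0.1560, 0.35·0.4=0.1400, 0.26·0.27=0.07020. Summing gives P(heads) = 0.36620.
P(Coin 1 | heads) = 0.1560 / 0.36620 = 0.426.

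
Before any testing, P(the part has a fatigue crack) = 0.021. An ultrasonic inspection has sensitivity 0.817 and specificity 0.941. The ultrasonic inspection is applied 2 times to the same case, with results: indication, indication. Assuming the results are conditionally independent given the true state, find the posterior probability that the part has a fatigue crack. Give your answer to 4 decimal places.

Posterior P(H) ≈ 0.8044

With H the event that the part has a fatigue crack, the joint likelihood of the observed sequence is P(data|H) = 0.817·0.817 = 0.66749 and P(data|¬H) = 0.059·0.059 = 0.0034810.
Bayes: P(H|data) = 0.021·0.66749 / (0.021·0.66749 + 0.979·0.0034810) = 0.014017/0.017425 = 0.8044.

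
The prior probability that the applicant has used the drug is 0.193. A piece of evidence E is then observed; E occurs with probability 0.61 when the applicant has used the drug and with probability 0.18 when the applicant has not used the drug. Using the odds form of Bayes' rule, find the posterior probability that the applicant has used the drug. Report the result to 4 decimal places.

Posterior probability ≈ 0.4477

Prior odds = 0.193/(1−0.193) = 0.23916.
Likelihood ratio for E = 0.61/0.18 = 3.3889.
Posterior odds = prior odds × LR = 0.81048.
Posterior probability = odds/(1+odds) = 0.81048/1.8105 = 0.4477.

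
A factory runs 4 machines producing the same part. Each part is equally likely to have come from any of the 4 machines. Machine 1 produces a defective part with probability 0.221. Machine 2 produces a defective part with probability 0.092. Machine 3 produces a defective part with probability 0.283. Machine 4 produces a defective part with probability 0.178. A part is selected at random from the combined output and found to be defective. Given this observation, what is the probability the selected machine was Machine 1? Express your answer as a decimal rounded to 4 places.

Posterior probability ≈ 0.2855

P(defective|M1) = 0.221; P(defective|M2) = 0.092; P(defective|M3) = 0.283; P(defective|M4) = 0.178.
Prior × likelihood for each source: 0.25·0.221=0.05525, 0.25·0.092=0.02300, 0.25·0.283=0.07075, 0.25·0.178=0.04450. Summing gives P(defective) = 0.19350.
P(Machine 1 | defective) = 0.05525 / 0.19350 = 0.2855.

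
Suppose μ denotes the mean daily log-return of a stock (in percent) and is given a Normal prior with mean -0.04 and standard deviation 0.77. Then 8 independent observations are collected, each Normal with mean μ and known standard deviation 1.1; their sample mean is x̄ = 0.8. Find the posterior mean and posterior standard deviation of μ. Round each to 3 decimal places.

Posterior mean ≈ 0.629; posterior SD ≈ 0.347

Prior precision 1/τ₀² = 1/0.77² = 1.68663; data precision n/σ² = 8/1.1² = 6.61157.
Posterior precision = 1.68663 + 6.61157 = 8.29820, giving posterior SD = 1/√8.29820 = 0.347.
Posterior mean = (1.68663·-0.04 + 6.61157·0.8) / 8.29820 = 0.629.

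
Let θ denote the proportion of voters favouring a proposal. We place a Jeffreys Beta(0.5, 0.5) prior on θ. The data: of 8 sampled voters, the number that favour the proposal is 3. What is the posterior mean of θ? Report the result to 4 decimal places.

Observing 3 successes and 5 failures updates Beta(0.5, 0.5) by adding the success and failure counts to the two shape parameters: α = 0.5+3 = 3.5, β = 0.5+5 = 5.5.
E[θ | data] = 3.5/(3.5+5.5) = 0.3889.

Posterior mean ≈ 0.3889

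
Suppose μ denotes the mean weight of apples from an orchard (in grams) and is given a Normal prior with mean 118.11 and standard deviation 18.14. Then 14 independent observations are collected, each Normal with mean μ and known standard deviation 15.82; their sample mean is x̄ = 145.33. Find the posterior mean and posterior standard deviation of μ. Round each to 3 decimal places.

With known σ, the Normal prior is conjugate. Weight on the data is w = (n/σ²)/(n/σ² + 1/τ₀²) = 0.0559390/(0.0559390+0.00303896) = 0.94847.
Posterior mean = w·x̄ + (1−w)·μ₀ = 0.94847·145.33 + 0.051527·118.11 = 143.927. Posterior variance = 1/(0.0559390+0.00303896) = 16.9555, so SD = 4.118.

Posterior mean ≈ 143.927; posterior SD ≈ 4.118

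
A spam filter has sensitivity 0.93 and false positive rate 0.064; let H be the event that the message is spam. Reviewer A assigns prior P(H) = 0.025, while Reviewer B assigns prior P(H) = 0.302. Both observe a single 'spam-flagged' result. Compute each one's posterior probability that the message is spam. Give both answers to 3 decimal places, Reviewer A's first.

The likelihood ratio for a 'spam-flagged' result is 0.93/0.064 = 14.531.
Reviewer A: prior odds 0.025/0.975 = 0.025641; posterior odds 0.37260; posterior probability 0.271.
Reviewer B: prior odds 0.302/0.698 = 0.43266; posterior odds 6.2872; posterior probability 0.863.

Reviewer A: 0.271; Reviewer B: 0.863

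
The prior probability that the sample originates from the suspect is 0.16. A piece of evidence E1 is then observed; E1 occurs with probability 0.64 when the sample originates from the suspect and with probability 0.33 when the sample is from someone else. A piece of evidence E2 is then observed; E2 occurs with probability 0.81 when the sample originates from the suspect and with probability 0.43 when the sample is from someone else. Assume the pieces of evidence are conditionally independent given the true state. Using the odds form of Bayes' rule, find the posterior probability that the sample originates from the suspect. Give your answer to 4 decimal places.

Posterior probability ≈ 0.4103

Prior odds = 0.16/(1−0.16) = 0.19048.
Likelihood ratio for E1 = 0.64/0.33 = 1.9394.
Likelihood ratio for E2 = 0.81/0.43 = 1.8837.
Posterior odds = prior odds × LR₁ × LR₂ = 0.69586.
Posterior probability = odds/(1+odds) = 0.69586/1.6959 = 0.4103.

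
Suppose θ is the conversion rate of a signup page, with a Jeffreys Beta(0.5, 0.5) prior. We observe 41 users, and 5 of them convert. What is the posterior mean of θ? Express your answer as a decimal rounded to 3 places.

Observing 5 successes and 36 failures updates Beta(0.5, 0.5) by adding the success and failure counts to the two shape parameters: α = 0.5+5 = 5.5, β = 0.5+36 = 36.5.
E[θ | data] = 5.5/(5.5+36.5) = 0.131.

Posterior mean ≈ 0.131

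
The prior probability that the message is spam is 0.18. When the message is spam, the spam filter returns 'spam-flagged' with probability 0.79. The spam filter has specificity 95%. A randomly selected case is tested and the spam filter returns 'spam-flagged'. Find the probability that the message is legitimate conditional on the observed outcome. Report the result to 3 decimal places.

Write H for 'the message is spam'. Prior odds H:¬H = 0.18/0.82 = 0.21951. For the 'spam-flagged' outcome, the likelihood ratio is 0.79/0.05 = 15.800.
Posterior odds = 0.21951 × 15.800 = 3.4683, so P(H|E) = 3.4683/(1+3.4683) = 0.776. Then P(¬H|E) = 1 − 0.776 = 0.224.

P(¬H | E) ≈ 0.224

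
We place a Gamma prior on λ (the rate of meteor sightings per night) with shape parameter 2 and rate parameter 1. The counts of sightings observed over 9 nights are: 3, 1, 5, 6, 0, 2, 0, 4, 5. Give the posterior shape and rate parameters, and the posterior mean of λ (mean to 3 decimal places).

The Poisson likelihood adds the total count to the shape and the number of exposure periods to the rate. Here ∑xᵢ = 26 and n = 9, so shape 2→28 and rate 1→10.
E[λ | data] = 28/10 = 2.800.

Posterior: Gamma(shape=28, rate=10); mean ≈ 2.800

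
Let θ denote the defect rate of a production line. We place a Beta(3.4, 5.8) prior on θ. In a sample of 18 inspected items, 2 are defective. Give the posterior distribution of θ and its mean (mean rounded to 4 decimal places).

Posterior: Beta(5.4, 21.8); mean ≈ 0.1985

Observing 2 successes and 16 failures updates Beta(3.4, 5.8) by adding the success and failure counts to the two shape parameters: α = 3.4+2 = 5.4, β = 5.8+16 = 21.8.
Posterior mean = α/(α+β) = 5.4/27.2 = 0.1985.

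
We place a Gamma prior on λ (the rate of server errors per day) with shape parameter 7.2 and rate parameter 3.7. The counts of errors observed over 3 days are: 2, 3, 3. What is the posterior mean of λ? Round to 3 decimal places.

Posterior mean ≈ 2.269

Total count ∑xᵢ = 8 over n = 3 days.
Gamma is conjugate to the Poisson likelihood: posterior is Gamma(shape = 7.2+8 = 15.2, rate = 3.7+3 = 6.7).
E[λ | data] = 15.2/6.7 = 2.269.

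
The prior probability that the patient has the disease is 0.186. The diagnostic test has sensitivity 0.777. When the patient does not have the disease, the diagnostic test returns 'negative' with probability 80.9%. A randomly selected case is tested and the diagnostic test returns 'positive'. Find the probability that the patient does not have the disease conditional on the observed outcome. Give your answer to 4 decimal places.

P(¬H | E) ≈ 0.5183

Let H be the event that the patient has the disease. P(H) = 0.186, so P(¬H) = 0.814. With E the 'positive' result, P(E|H) = 0.777 and P(E|¬H) = 0.191.
P(E) = 0.777·0.186 + 0.191·0.814 = 0.14452 + 0.15547 = 0.30000.
By Bayes' theorem, P(H|E) = 0.14452 / 0.30000 = 0.4817. Hence P(¬H|E) = 1 − 0.4817 = 0.5183.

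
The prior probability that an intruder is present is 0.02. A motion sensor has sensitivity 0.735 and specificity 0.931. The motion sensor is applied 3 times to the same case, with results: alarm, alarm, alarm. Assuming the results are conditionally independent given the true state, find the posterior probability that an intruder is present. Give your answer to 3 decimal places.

Let H be the event that an intruder is present; start with P(H) = 0.02. P('alarm'|H) = 0.735, P('alarm'|¬H) = 0.069.
Update on result 1 ('alarm'): P(H) ← 0.735·0.0200 / (0.735·0.0200 + 0.069·0.9800) = 0.014700/0.082320 = 0.1786.
Update on result 2 ('alarm'): P(H) ← 0.735·0.1786 / (0.735·0.1786 + 0.069·0.8214) = 0.13125/0.18793 = 0.6984.
Update on result 3 ('alarm'): P(H) ← 0.735·0.6984 / (0.735·0.6984 + 0.069·0.3016) = 0.51333/0.53414 = 0.9610.

Posterior P(H) ≈ 0.961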